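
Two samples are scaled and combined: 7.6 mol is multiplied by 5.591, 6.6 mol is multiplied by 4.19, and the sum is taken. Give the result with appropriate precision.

7.6 × 5.591 = 42.4916 → 42 mol (2 s.f., last digit at the 10^0 place).
6.6 × 4.19 = 27.654 → 28 mol (2 s.f., last digit at the 10^0 place).
Sum: 70.1456 mol; keep the coarser place, 10^0.
Result: 7.0 × 10^1 mol.

7.0 × 10^1 mol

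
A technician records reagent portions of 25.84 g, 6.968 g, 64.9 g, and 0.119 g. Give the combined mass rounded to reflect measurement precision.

25.84 g + 6.968 g + 64.9 g + 0.119 g = 97.827 g.
Addition/subtraction keeps the fewest decimal places: 25.84 → 2 decimal places, 6.968 → 3 decimal places, 64.9 → 1 decimal place, 0.119 → 3 decimal places; limit is 1.
Rounded to 1 decimal place: 97.8 g.

97.8 g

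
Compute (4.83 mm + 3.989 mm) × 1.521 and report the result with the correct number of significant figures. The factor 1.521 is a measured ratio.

13.4 mm

4.83 mm + 3.989 mm = 8.819 mm; the sum is limited to 2 decimal places (3 s.f.).
Carrying full precision, 8.819 × 1.521 = 13.413699 mm; 1.521 has 4 s.f., so the result keeps min(3, 4) = 3 s.f.
Rounded to 3 significant figures: 13.4 mm.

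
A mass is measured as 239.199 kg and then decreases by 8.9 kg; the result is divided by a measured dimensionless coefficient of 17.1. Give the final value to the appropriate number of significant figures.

239.199 kg − 8.9 kg = 230.299 kg; the difference is limited to 1 decimal place (4 s.f.).
Carrying full precision, 230.299 ÷ 17.1 = 13.4677777778… kg; 17.1 has 3 s.f., so the result keeps min(4, 3) = 3 s.f.
Rounded to 3 significant figures: 13.5 kg.

13.5 kg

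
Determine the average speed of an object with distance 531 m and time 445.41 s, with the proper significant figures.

average speed = 531 m ÷ 445.41 s = 1.19216003233… m/s.
531 has 3 significant figures; 445.41 has 5.
Division/multiplication keeps the fewest: 3 significant figures.
Rounded: 1.19 m/s.

1.19 m/s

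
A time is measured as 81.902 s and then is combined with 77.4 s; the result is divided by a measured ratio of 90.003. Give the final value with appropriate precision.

1.770 s

81.902 s + 77.4 s = 159.302 s; the sum is limited to 1 decimal place (4 s.f.).
Carrying full precision, 159.302 ÷ 90.003 = 1.76996322345… s; 90.003 has 5 s.f., so the result keeps min(4, 5) = 4 s.f.
Rounded to 4 significant figures: 1.770 s.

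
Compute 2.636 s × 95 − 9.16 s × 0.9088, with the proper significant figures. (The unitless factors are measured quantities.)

2.4 × 10^2 s

2.636 × 95 = 250.42 → 2.5 × 10^2 s (2 s.f., last digit at the 10^1 place).
9.16 × 0.9088 = 8.324608 → 8.32 s (3 s.f., last digit at the 10^-2 place).
Difference: 242.095392 s; keep the coarser place, 10^1.
Result: 2.4 × 10^2 s.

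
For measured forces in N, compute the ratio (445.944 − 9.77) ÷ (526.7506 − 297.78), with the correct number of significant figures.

1.9049

445.944 − 9.77 = 436.174, limited to 2 d.p. → 5 s.f.; 526.7506 − 297.78 = 228.9706, limited to 2 d.p. → 5 s.f.
Carrying full precision, 436.174 ÷ 228.9706 = 1.90493451998…; keep min(5, 5) = 5 s.f.
Rounded to 5 significant figures: 1.9049.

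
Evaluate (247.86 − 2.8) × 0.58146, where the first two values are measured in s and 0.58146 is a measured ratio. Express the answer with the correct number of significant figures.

247.86 s − 2.8 s = 245.06 s; the difference is limited to 1 decimal place (4 s.f.).
Carrying full precision, 245.06 × 0.58146 = 142.4925876 s; 0.58146 has 5 s.f., so the result keeps min(4, 5) = 4 s.f.
Rounded to 4 significant figures: 142.5 s.

142.5 s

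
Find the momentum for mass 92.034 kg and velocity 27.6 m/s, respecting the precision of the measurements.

2.54 × 10^3 kg·m/s

momentum = 92.034 kg × 27.6 m/s = 2540.1384 kg·m/s.
92.034 has 5 significant figures; 27.6 has 3.
Division/multiplication keeps the fewest: 3 significant figures.
Rounded: 2.54 × 10^3 kg·m/s.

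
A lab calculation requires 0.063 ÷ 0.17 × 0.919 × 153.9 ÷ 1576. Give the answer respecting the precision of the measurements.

0.063 ÷ 0.17 × 0.919 × 153.9 ÷ 1576 = 0.0332574958943…
Multiplication/division keeps the fewest significant figures: 0.063 → 2 s.f., 0.17 → 2 s.f., 0.919 → 3 s.f., 153.9 → 4 s.f., 1576 → 4 s.f.; limit is 2.
Rounded to 2 significant figures: 0.033.

0.033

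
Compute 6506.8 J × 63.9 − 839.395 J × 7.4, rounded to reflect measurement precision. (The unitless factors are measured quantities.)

4.10 × 10⁵ J

6506.8 × 63.9 = 415784.52 → 4.16 × 10⁵ J (3 s.f., last digit at the 10^3 place).
839.395 × 7.4 = 6211.523 → 6.2 × 10³ J (2 s.f., last digit at the 10^2 place).
Difference: 409572.997 J; keep the coarser place, 10^3.
Result: 4.10 × 10⁵ J.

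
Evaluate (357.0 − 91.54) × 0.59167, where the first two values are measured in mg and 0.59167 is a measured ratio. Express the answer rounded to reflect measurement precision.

357.0 mg − 91.54 mg = 265.46 mg; the difference is limited to 1 decimal place (4 s.f.).
Carrying full precision, 265.46 × 0.59167 = 157.0647182 mg; 0.59167 has 5 s.f., so the result keeps min(4, 5) = 4 s.f.
Rounded to 4 significant figures: 157.1 mg.

157.1 mg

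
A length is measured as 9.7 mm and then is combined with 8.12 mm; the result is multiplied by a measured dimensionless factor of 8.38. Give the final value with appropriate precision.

9.7 mm + 8.12 mm = 17.82 mm; the sum is limited to 1 decimal place (3 s.f.).
Carrying full precision, 17.82 × 8.38 = 149.3316 mm; 8.38 has 3 s.f., so the result keeps min(3, 3) = 3 s.f.
Rounded to 3 significant figures: 149 mm.

149 mm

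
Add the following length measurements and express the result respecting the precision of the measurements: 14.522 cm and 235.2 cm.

14.522 cm + 235.2 cm = 249.722 cm.
Addition/subtraction keeps the fewest decimal places: 14.522 → 3 decimal places, 235.2 → 1 decimal place; limit is 1.
Rounded to 1 decimal place: 249.7 cm.

249.7 cm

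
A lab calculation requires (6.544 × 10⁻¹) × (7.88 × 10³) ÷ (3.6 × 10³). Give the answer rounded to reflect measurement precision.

1.4

(6.544 × 10⁻¹) × (7.88 × 10³) ÷ (3.6 × 10³) = 1.43240888889…
Multiplication/division keeps the fewest significant figures: 6.544 × 10⁻¹ → 4 s.f., 7.88 × 10³ → 3 s.f., 3.6 × 10³ → 2 s.f.; limit is 2.
Rounded to 2 significant figures: 1.4.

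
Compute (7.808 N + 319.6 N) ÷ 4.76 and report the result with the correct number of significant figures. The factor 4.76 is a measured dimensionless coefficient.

68.8 N

7.808 N + 319.6 N = 327.408 N; the sum is limited to 1 decimal place (4 s.f.).
Carrying full precision, 327.408 ÷ 4.76 = 68.7831932773… N; 4.76 has 3 s.f., so the result keeps min(4, 3) = 3 s.f.
Rounded to 3 significant figures: 68.8 N.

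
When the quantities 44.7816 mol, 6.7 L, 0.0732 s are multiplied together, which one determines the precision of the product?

6.7 L

44.7816 mol → 6 s.f.; 6.7 L → 2 s.f.; 0.0732 s → 3 s.f.
The fewest is 2 significant figures, from 6.7 L.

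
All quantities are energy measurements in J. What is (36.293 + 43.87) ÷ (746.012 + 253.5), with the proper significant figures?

36.293 + 43.87 = 80.163, limited to 2 d.p. → 4 s.f.; 746.012 + 253.5 = 999.512, limited to 1 d.p. → 4 s.f.
Carrying full precision, 80.163 ÷ 999.512 = 0.0802021386437…; keep min(4, 4) = 4 s.f.
Rounded to 4 significant figures: 0.08020.

0.08020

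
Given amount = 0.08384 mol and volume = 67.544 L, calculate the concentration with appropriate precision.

0.001241 mol/L

concentration = 0.08384 mol ÷ 67.544 L = 0.00124126495322… mol/L.
0.08384 has 4 significant figures; 67.544 has 5.
Division/multiplication keeps the fewest: 4 significant figures.
Rounded: 0.001241 mol/L.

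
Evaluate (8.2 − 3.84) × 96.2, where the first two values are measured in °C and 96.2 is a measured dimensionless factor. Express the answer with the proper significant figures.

8.2 °C − 3.84 °C = 4.36 °C; the difference is limited to 1 decimal place (2 s.f.).
Carrying full precision, 4.36 × 96.2 = 419.432 °C; 96.2 has 3 s.f., so the result keeps min(2, 3) = 2 s.f.
Rounded to 2 significant figures: 4.2 × 10² °C.

4.2 × 10² °C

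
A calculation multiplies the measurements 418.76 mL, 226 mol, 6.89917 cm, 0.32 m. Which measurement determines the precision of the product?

418.76 mL → 5 s.f.; 226 mol → 3 s.f.; 6.89917 cm → 6 s.f.; 0.32 m → 2 s.f.
The fewest is 2 significant figures, from 0.32 m.

0.32 m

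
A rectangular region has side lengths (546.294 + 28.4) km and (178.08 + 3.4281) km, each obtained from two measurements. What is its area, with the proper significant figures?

1.043 × 10⁵ km²

546.294 + 28.4 = 574.694, limited to 1 d.p. → 4 s.f.; 178.08 + 3.4281 = 181.5081, limited to 2 d.p. → 5 s.f.
Carrying full precision, 574.694 × 181.5081 = 104311.616021…; keep min(4, 5) = 4 s.f.
Rounded to 4 significant figures: 1.043 × 10⁵ km².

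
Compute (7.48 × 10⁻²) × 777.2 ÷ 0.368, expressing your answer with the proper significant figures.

(7.48 × 10⁻²) × 777.2 ÷ 0.368 = 157.974347826…
Multiplication/division keeps the fewest significant figures: 7.48 × 10⁻² → 3 s.f., 777.2 → 4 s.f., 0.368 → 3 s.f.; limit is 3.
Rounded to 3 significant figures: 158.

158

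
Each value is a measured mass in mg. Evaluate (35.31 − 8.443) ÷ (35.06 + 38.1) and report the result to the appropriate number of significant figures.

0.367

35.31 − 8.443 = 26.867, limited to 2 d.p. → 4 s.f.; 35.06 + 38.1 = 73.16, limited to 1 d.p. → 3 s.f.
Carrying full precision, 26.867 ÷ 73.16 = 0.367236194642…; keep min(4, 3) = 3 s.f.
Rounded to 3 significant figures: 0.367.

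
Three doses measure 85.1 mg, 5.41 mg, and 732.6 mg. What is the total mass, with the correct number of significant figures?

8.231 × 10^2 mg

85.1 mg + 5.41 mg + 732.6 mg = 823.11 mg.
Addition/subtraction keeps the fewest decimal places: 85.1 → 1 decimal place, 5.41 → 2 decimal places, 732.6 → 1 decimal place; limit is 1.
Rounded to 1 decimal place: 8.231 × 10^2 mg.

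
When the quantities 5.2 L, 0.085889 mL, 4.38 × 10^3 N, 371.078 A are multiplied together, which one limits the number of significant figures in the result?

5.2 L

5.2 L → 2 s.f.; 0.085889 mL → 5 s.f.; 4.38 × 10^3 N → 3 s.f.; 371.078 A → 6 s.f.
The fewest is 2 significant figures, from 5.2 L.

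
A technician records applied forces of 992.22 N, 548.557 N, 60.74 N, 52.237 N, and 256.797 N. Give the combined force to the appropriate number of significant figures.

1.91055 × 10³ N

992.22 N + 548.557 N + 60.74 N + 52.237 N + 256.797 N = 1910.551 N.
Addition/subtraction keeps the fewest decimal places: 992.22 → 2 decimal places, 548.557 → 3 decimal places, 60.74 → 2 decimal places, 52.237 → 3 decimal places, 256.797 → 3 decimal places; limit is 2.
Rounded to 2 decimal places: 1.91055 × 10³ N.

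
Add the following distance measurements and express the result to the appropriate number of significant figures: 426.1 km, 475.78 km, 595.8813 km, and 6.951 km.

426.1 km + 475.78 km + 595.8813 km + 6.951 km = 1504.7123 km.
Addition/subtraction keeps the fewest decimal places: 426.1 → 1 decimal place, 475.78 → 2 decimal places, 595.8813 → 4 decimal places, 6.951 → 3 decimal places; limit is 1.
Rounded to 1 decimal place: 1504.7 km.

1504.7 km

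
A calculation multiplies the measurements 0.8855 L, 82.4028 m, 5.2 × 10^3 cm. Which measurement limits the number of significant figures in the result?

5.2 × 10^3 cm

0.8855 L → 4 s.f.; 82.4028 m → 6 s.f.; 5.2 × 10^3 cm → 2 s.f.
The fewest is 2 significant figures, from 5.2 × 10^3 cm.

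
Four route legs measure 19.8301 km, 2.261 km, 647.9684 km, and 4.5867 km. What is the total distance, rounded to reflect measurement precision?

19.8301 km + 2.261 km + 647.9684 km + 4.5867 km = 674.6462 km.
Addition/subtraction keeps the fewest decimal places: 19.8301 → 4 decimal places, 2.261 → 3 decimal places, 647.9684 → 4 decimal places, 4.5867 → 4 decimal places; limit is 3.
Rounded to 3 decimal places: 674.646 km.

674.646 km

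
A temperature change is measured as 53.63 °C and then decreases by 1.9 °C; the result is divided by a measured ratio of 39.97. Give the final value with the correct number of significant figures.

53.63 °C − 1.9 °C = 51.73 °C; the difference is limited to 1 decimal place (3 s.f.).
Carrying full precision, 51.73 ÷ 39.97 = 1.2942206655… °C; 39.97 has 4 s.f., so the result keeps min(3, 4) = 3 s.f.
Rounded to 3 significant figures: 1.29 °C.

1.29 °C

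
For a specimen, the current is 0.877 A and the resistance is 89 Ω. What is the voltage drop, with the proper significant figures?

78 V

voltage drop = 0.877 A × 89 Ω = 78.053 V.
0.877 has 3 significant figures; 89 has 2.
Division/multiplication keeps the fewest: 2 significant figures.
Rounded: 78 V.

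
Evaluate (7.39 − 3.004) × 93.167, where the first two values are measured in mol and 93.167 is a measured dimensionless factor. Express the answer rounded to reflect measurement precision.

7.39 mol − 3.004 mol = 4.386 mol; the difference is limited to 2 decimal places (3 s.f.).
Carrying full precision, 4.386 × 93.167 = 408.630462 mol; 93.167 has 5 s.f., so the result keeps min(3, 5) = 3 s.f.
Rounded to 3 significant figures: 409 mol.

409 mol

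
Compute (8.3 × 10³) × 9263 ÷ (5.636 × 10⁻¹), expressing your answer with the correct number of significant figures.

1.4 × 10⁸

(8.3 × 10³) × 9263 ÷ (5.636 × 10⁻¹) = 136413946.061…
Multiplication/division keeps the fewest significant figures: 8.3 × 10³ → 2 s.f., 9263 → 4 s.f., 5.636 × 10⁻¹ → 4 s.f.; limit is 2.
Rounded to 2 significant figures: 1.4 × 10⁸.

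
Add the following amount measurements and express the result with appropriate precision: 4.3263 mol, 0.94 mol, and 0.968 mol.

4.3263 mol + 0.94 mol + 0.968 mol = 6.2343 mol.
Addition/subtraction keeps the fewest decimal places: 4.3263 → 4 decimal places, 0.94 → 2 decimal places, 0.968 → 3 decimal places; limit is 2.
Rounded to 2 decimal places: 6.23 mol.

6.23 mol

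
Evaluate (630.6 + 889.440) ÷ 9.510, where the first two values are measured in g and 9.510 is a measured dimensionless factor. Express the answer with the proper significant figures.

159.8 g

630.6 g + 889.440 g = 1520.040 g; the sum is limited to 1 decimal place (5 s.f.).
Carrying full precision, 1520.040 ÷ 9.510 = 159.835962145… g; 9.510 has 4 s.f., so the result keeps min(5, 4) = 4 s.f.
Rounded to 4 significant figures: 159.8 g.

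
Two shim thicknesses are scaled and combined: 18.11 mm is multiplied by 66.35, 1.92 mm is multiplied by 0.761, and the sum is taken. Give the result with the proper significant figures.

1203 mm

18.11 × 66.35 = 1201.5985 → 1202 mm (4 s.f., last digit at the 10^0 place).
1.92 × 0.761 = 1.46112 → 1.46 mm (3 s.f., last digit at the 10^-2 place).
Sum: 1203.05962 mm; keep the coarser place, 10^0.
Result: 1203 mm.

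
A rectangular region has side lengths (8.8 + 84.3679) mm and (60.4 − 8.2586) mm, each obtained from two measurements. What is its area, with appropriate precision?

8.8 + 84.3679 = 93.1679, limited to 1 d.p. → 3 s.f.; 60.4 − 8.2586 = 52.1414, limited to 1 d.p. → 3 s.f.
Carrying full precision, 93.1679 × 52.1414 = 4857.90474106; keep min(3, 3) = 3 s.f.
Rounded to 3 significant figures: 4.86 × 10^3 mm².

4.86 × 10^3 mm²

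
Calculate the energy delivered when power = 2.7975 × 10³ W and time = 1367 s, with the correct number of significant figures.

3.824 × 10⁶ J

energy delivered = 2.7975 × 10³ W × 1367 s = 3824182.5 J.
2.7975 × 10³ has 5 significant figures; 1367 has 4.
Division/multiplication keeps the fewest: 4 significant figures.
Rounded: 3.824 × 10⁶ J.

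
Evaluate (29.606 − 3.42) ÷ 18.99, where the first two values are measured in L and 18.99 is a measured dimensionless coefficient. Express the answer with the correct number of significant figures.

1.379 L

29.606 L − 3.42 L = 26.186 L; the difference is limited to 2 decimal places (4 s.f.).
Carrying full precision, 26.186 ÷ 18.99 = 1.37893628225… L; 18.99 has 4 s.f., so the result keeps min(4, 4) = 4 s.f.
Rounded to 4 significant figures: 1.379 L.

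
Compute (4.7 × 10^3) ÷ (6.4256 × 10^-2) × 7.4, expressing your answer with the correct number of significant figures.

5.4 × 10^5

(4.7 × 10^3) ÷ (6.4256 × 10^-2) × 7.4 = 541272.410359…
Multiplication/division keeps the fewest significant figures: 4.7 × 10^3 → 2 s.f., 6.4256 × 10^-2 → 5 s.f., 7.4 → 2 s.f.; limit is 2.
Rounded to 2 significant figures: 5.4 × 10^5.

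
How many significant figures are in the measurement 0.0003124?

4

0.0003124: leading zeros are not significant.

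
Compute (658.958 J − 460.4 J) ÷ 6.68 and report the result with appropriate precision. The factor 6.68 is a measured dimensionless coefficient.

658.958 J − 460.4 J = 198.558 J; the difference is limited to 1 decimal place (4 s.f.).
Carrying full precision, 198.558 ÷ 6.68 = 29.724251497… J; 6.68 has 3 s.f., so the result keeps min(4, 3) = 3 s.f.
Rounded to 3 significant figures: 29.7 J.

29.7 J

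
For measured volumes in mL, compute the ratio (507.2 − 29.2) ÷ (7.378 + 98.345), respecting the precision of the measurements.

4.521

507.2 − 29.2 = 478.0, limited to 1 d.p. → 4 s.f.; 7.378 + 98.345 = 105.723, limited to 3 d.p. → 6 s.f.
Carrying full precision, 478.0 ÷ 105.723 = 4.52124892408…; keep min(4, 6) = 4 s.f.
Rounded to 4 significant figures: 4.521.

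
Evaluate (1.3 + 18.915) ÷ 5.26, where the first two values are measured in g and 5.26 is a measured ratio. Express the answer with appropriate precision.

1.3 g + 18.915 g = 20.215 g; the sum is limited to 1 decimal place (3 s.f.).
Carrying full precision, 20.215 ÷ 5.26 = 3.84315589354… g; 5.26 has 3 s.f., so the result keeps min(3, 3) = 3 s.f.
Rounded to 3 significant figures: 3.84 g.

3.84 g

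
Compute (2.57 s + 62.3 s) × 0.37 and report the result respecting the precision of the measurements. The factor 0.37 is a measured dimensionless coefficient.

24 s

2.57 s + 62.3 s = 64.87 s; the sum is limited to 1 decimal place (3 s.f.).
Carrying full precision, 64.87 × 0.37 = 24.0019 s; 0.37 has 2 s.f., so the result keeps min(3, 2) = 2 s.f.
Rounded to 2 significant figures: 24 s.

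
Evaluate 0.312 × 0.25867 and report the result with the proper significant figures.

0.312 × 0.25867 = 0.08070504
Multiplication/division keeps the fewest significant figures: 0.312 → 3 s.f., 0.25867 → 5 s.f.; limit is 3.
Rounded to 3 significant figures: 0.0807.

0.0807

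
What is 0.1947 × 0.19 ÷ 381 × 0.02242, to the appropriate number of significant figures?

0.1947 × 0.19 ÷ 381 × 0.02242 = 0.0000021768584252…
Multiplication/division keeps the fewest significant figures: 0.1947 → 4 s.f., 0.19 → 2 s.f., 381 → 3 s.f., 0.02242 → 4 s.f.; limit is 2.
Rounded to 2 significant figures: 2.2 × 10^-6.

2.2 × 10^-6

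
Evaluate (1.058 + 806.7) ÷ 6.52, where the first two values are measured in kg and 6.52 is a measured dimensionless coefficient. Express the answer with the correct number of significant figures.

124 kg

1.058 kg + 806.7 kg = 807.758 kg; the sum is limited to 1 decimal place (4 s.f.).
Carrying full precision, 807.758 ÷ 6.52 = 123.889263804… kg; 6.52 has 3 s.f., so the result keeps min(4, 3) = 3 s.f.
Rounded to 3 significant figures: 124 kg.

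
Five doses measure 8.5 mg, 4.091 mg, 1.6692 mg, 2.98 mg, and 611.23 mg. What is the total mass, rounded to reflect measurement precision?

8.5 mg + 4.091 mg + 1.6692 mg + 2.98 mg + 611.23 mg = 628.4702 mg.
Addition/subtraction keeps the fewest decimal places: 8.5 → 1 decimal place, 4.091 → 3 decimal places, 1.6692 → 4 decimal places, 2.98 → 2 decimal places, 611.23 → 2 decimal places; limit is 1.
Rounded to 1 decimal place: 628.5 mg.

628.5 mg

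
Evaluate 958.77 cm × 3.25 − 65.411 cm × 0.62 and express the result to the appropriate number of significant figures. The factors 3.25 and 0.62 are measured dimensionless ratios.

958.77 × 3.25 = 3116.0025 → 3.12 × 10^3 cm (3 s.f., last digit at the 10^1 place).
65.411 × 0.62 = 40.55482 → 41 cm (2 s.f., last digit at the 10^0 place).
Difference: 3075.44768 cm; keep the coarser place, 10^1.
Result: 3.08 × 10^3 cm.

3.08 × 10^3 cm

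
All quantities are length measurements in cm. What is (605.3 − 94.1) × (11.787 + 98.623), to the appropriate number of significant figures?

605.3 − 94.1 = 511.2, limited to 1 d.p. → 4 s.f.; 11.787 + 98.623 = 110.410, limited to 3 d.p. → 6 s.f.
Carrying full precision, 511.2 × 110.410 = 56441.592; keep min(4, 6) = 4 s.f.
Rounded to 4 significant figures: 5.644 × 10⁴ cm².

5.644 × 10⁴ cm²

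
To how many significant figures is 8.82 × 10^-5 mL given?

3

8.82 × 10^-5: in scientific notation every digit of the coefficient is significant.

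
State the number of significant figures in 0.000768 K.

3

0.000768: leading zeros are not significant.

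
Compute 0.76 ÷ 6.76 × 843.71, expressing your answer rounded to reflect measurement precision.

0.76 ÷ 6.76 × 843.71 = 94.8549704142…
Multiplication/division keeps the fewest significant figures: 0.76 → 2 s.f., 6.76 → 3 s.f., 843.71 → 5 s.f.; limit is 2.
Rounded to 2 significant figures: 95.

95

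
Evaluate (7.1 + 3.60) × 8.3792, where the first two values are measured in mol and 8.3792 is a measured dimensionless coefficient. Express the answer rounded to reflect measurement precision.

89.7 mol

7.1 mol + 3.60 mol = 10.70 mol; the sum is limited to 1 decimal place (3 s.f.).
Carrying full precision, 10.70 × 8.3792 = 89.65744 mol; 8.3792 has 5 s.f., so the result keeps min(3, 5) = 3 s.f.
Rounded to 3 significant figures: 89.7 mol.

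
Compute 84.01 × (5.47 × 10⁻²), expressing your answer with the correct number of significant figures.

84.01 × (5.47 × 10⁻²) = 4.595347
Multiplication/division keeps the fewest significant figures: 84.01 → 4 s.f., 5.47 × 10⁻² → 3 s.f.; limit is 3.
Rounded to 3 significant figures: 4.60.

4.60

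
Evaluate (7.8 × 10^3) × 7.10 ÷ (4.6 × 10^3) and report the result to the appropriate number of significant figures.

(7.8 × 10^3) × 7.10 ÷ (4.6 × 10^3) = 12.0391304348…
Multiplication/division keeps the fewest significant figures: 7.8 × 10^3 → 2 s.f., 7.10 → 3 s.f., 4.6 × 10^3 → 2 s.f.; limit is 2.
Rounded to 2 significant figures: 12.

12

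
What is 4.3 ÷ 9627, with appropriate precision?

4.3 ÷ 9627 = 0.000446660434195…
Multiplication/division keeps the fewest significant figures: 4.3 → 2 s.f., 9627 → 4 s.f.; limit is 2.
Rounded to 2 significant figures: 4.5 × 10^-4.

4.5 × 10^-4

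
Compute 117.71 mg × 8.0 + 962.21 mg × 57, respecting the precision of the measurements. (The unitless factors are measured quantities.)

5.6 × 10^4 mg

117.71 × 8.0 = 941.68 → 9.4 × 10^2 mg (2 s.f., last digit at the 10^1 place).
962.21 × 57 = 54845.97 → 5.5 × 10^4 mg (2 s.f., last digit at the 10^3 place).
Sum: 55787.65 mg; keep the coarser place, 10^3.
Result: 5.6 × 10^4 mg.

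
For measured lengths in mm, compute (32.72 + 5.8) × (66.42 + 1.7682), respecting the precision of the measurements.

32.72 + 5.8 = 38.52, limited to 1 d.p. → 3 s.f.; 66.42 + 1.7682 = 68.1882, limited to 2 d.p. → 4 s.f.
Carrying full precision, 38.52 × 68.1882 = 2626.609464; keep min(3, 4) = 3 s.f.
Rounded to 3 significant figures: 2.63 × 10³ mm².

2.63 × 10³ mm²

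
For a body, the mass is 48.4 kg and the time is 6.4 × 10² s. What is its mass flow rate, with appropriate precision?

mass flow rate = 48.4 kg ÷ 6.4 × 10² s = 0.075625 kg/s.
48.4 has 3 significant figures; 6.4 × 10² has 2.
Division/multiplication keeps the fewest: 2 significant figures.
Rounded: 0.076 kg/s.

0.076 kg/s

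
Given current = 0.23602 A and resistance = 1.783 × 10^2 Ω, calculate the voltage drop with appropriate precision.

voltage drop = 0.23602 A × 1.783 × 10^2 Ω = 42.082366 V.
0.23602 has 5 significant figures; 1.783 × 10^2 has 4.
Division/multiplication keeps the fewest: 4 significant figures.
Rounded: 42.08 V.

42.08 V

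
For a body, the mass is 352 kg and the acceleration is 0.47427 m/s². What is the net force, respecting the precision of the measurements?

net force = 352 kg × 0.47427 m/s² = 166.94304 N.
352 has 3 significant figures; 0.47427 has 5.
Division/multiplication keeps the fewest: 3 significant figures.
Rounded: 167 N.

167 N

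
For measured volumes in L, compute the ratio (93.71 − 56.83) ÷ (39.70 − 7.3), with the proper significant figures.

93.71 − 56.83 = 36.88, limited to 2 d.p. → 4 s.f.; 39.70 − 7.3 = 32.40, limited to 1 d.p. → 3 s.f.
Carrying full precision, 36.88 ÷ 32.40 = 1.13827160494…; keep min(4, 3) = 3 s.f.
Rounded to 3 significant figures: 1.14.

1.14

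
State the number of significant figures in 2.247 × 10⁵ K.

4

2.247 × 10⁵: in scientific notation every digit of the coefficient is significant.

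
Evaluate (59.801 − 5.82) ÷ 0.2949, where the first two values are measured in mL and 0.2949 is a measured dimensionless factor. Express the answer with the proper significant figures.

59.801 mL − 5.82 mL = 53.981 mL; the difference is limited to 2 decimal places (4 s.f.).
Carrying full precision, 53.981 ÷ 0.2949 = 183.048491014… mL; 0.2949 has 4 s.f., so the result keeps min(4, 4) = 4 s.f.
Rounded to 4 significant figures: 183.0 mL.

183.0 mL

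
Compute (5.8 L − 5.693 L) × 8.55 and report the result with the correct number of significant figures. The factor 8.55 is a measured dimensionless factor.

5.8 L − 5.693 L = 0.107 L; the difference is limited to 1 decimal place (1 s.f.).
Carrying full precision, 0.107 × 8.55 = 0.91485 L; 8.55 has 3 s.f., so the result keeps min(1, 3) = 1 s.f.
Rounded to 1 significant figure: 0.9 L.

0.9 L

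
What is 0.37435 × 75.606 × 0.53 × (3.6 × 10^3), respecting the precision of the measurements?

5.4 × 10^4

0.37435 × 75.606 × 0.53 × (3.6 × 10^3) = 54002.3264388
Multiplication/division keeps the fewest significant figures: 0.37435 → 5 s.f., 75.606 → 5 s.f., 0.53 → 2 s.f., 3.6 × 10^3 → 2 s.f.; limit is 2.
Rounded to 2 significant figures: 5.4 × 10^4.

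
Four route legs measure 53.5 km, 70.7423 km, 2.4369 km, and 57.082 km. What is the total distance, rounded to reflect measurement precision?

53.5 km + 70.7423 km + 2.4369 km + 57.082 km = 183.7612 km.
Addition/subtraction keeps the fewest decimal places: 53.5 → 1 decimal place, 70.7423 → 4 decimal places, 2.4369 → 4 decimal places, 57.082 → 3 decimal places; limit is 1.
Rounded to 1 decimal place: 183.8 km.

183.8 km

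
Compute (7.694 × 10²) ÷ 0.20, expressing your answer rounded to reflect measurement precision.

(7.694 × 10²) ÷ 0.20 = 3847
Multiplication/division keeps the fewest significant figures: 7.694 × 10² → 4 s.f., 0.20 → 2 s.f.; limit is 2.
Rounded to 2 significant figures: 3.8 × 10³.

3.8 × 10³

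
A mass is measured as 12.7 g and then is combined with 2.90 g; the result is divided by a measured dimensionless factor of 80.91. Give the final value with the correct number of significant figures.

12.7 g + 2.90 g = 15.60 g; the sum is limited to 1 decimal place (3 s.f.).
Carrying full precision, 15.60 ÷ 80.91 = 0.192806822395… g; 80.91 has 4 s.f., so the result keeps min(3, 4) = 3 s.f.
Rounded to 3 significant figures: 0.193 g.

0.193 g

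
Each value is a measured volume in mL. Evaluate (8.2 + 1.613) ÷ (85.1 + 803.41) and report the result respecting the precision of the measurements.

0.011

8.2 + 1.613 = 9.813, limited to 1 d.p. → 2 s.f.; 85.1 + 803.41 = 888.51, limited to 1 d.p. → 4 s.f.
Carrying full precision, 9.813 ÷ 888.51 = 0.0110443326468…; keep min(2, 4) = 2 s.f.
Rounded to 2 significant figures: 0.011.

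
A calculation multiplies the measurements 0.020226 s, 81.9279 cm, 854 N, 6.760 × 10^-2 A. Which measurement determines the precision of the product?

0.020226 s → 5 s.f.; 81.9279 cm → 6 s.f.; 854 N → 3 s.f.; 6.760 × 10^-2 A → 4 s.f.
The fewest is 3 significant figures, from 854 N.

854 N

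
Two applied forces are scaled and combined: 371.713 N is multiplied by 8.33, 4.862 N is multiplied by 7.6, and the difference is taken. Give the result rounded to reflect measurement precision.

3.06 × 10³ N

371.713 × 8.33 = 3096.36929 → 3.10 × 10³ N (3 s.f., last digit at the 10^1 place).
4.862 × 7.6 = 36.9512 → 37 N (2 s.f., last digit at the 10^0 place).
Difference: 3059.41809 N; keep the coarser place, 10^1.
Result: 3.06 × 10³ N.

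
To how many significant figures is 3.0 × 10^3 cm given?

3.0 × 10^3: in scientific notation every digit of the coefficient is significant.

2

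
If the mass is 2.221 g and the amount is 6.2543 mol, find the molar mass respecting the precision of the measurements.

0.3551 g/mol

molar mass = 2.221 g ÷ 6.2543 mol = 0.355115680412… g/mol.
2.221 has 4 significant figures; 6.2543 has 5.
Division/multiplication keeps the fewest: 4 significant figures.
Rounded: 0.3551 g/mol.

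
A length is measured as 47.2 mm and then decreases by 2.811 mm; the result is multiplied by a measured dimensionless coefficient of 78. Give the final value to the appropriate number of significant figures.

3.5 × 10^3 mm

47.2 mm − 2.811 mm = 44.389 mm; the difference is limited to 1 decimal place (3 s.f.).
Carrying full precision, 44.389 × 78 = 3462.342 mm; 78 has 2 s.f., so the result keeps min(3, 2) = 2 s.f.
Rounded to 2 significant figures: 3.5 × 10^3 mm.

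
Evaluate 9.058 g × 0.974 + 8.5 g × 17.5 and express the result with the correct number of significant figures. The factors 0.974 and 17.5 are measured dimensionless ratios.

9.058 × 0.974 = 8.822492 → 8.82 g (3 s.f., last digit at the 10^-2 place).
8.5 × 17.5 = 148.75 → 1.5 × 10^2 g (2 s.f., last digit at the 10^1 place).
Sum: 157.572492 g; keep the coarser place, 10^1.
Result: 1.6 × 10^2 g.

1.6 × 10^2 g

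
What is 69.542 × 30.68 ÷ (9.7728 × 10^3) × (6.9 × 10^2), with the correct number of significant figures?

69.542 × 30.68 ÷ (9.7728 × 10^3) × (6.9 × 10^2) = 150.637330796…
Multiplication/division keeps the fewest significant figures: 69.542 → 5 s.f., 30.68 → 4 s.f., 9.7728 × 10^3 → 5 s.f., 6.9 × 10^2 → 2 s.f.; limit is 2.
Rounded to 2 significant figures: 1.5 × 10^2.

1.5 × 10^2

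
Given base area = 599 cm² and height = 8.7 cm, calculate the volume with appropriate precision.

volume = 599 cm² × 8.7 cm = 5211.3 cm³.
599 has 3 significant figures; 8.7 has 2.
Division/multiplication keeps the fewest: 2 significant figures.
Rounded: 5.2 × 10^3 cm³.

5.2 × 10^3 cm³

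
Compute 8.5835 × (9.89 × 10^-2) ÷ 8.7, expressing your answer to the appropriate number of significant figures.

8.5835 × (9.89 × 10^-2) ÷ 8.7 = 0.0975756494253…
Multiplication/division keeps the fewest significant figures: 8.5835 → 5 s.f., 9.89 × 10^-2 → 3 s.f., 8.7 → 2 s.f.; limit is 2.
Rounded to 2 significant figures: 9.8 × 10^-2.

9.8 × 10^-2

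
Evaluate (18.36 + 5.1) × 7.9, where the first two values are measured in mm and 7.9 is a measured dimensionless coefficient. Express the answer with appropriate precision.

1.9 × 10² mm

18.36 mm + 5.1 mm = 23.46 mm; the sum is limited to 1 decimal place (3 s.f.).
Carrying full precision, 23.46 × 7.9 = 185.334 mm; 7.9 has 2 s.f., so the result keeps min(3, 2) = 2 s.f.
Rounded to 2 significant figures: 1.9 × 10² mm.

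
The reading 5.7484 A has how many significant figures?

5

5.7484: every digit is nonzero and significant.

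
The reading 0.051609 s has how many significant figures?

5

0.051609: leading zeros are not significant; zeros between nonzero digits are significant.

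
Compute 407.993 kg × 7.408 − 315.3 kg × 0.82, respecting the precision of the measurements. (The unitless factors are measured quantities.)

407.993 × 7.408 = 3022.412144 → 3022 kg (4 s.f., last digit at the 10^0 place).
315.3 × 0.82 = 258.546 → 2.6 × 10^2 kg (2 s.f., last digit at the 10^1 place).
Difference: 2763.866144 kg; keep the coarser place, 10^1.
Result: 2.76 × 10^3 kg.

2.76 × 10^3 kg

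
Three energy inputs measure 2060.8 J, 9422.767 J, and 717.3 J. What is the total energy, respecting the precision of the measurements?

12200.9 J

2060.8 J + 9422.767 J + 717.3 J = 12200.867 J.
Addition/subtraction keeps the fewest decimal places: 2060.8 → 1 decimal place, 9422.767 → 3 decimal places, 717.3 → 1 decimal place; limit is 1.
Rounded to 1 decimal place: 12200.9 J.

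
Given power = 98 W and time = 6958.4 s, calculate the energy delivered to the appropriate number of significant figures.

energy delivered = 98 W × 6958.4 s = 681923.2 J.
98 has 2 significant figures; 6958.4 has 5.
Division/multiplication keeps the fewest: 2 significant figures.
Rounded: 6.8 × 10^5 J.

6.8 × 10^5 J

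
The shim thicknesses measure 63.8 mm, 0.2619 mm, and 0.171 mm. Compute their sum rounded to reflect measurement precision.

63.8 mm + 0.2619 mm + 0.171 mm = 64.2329 mm.
Addition/subtraction keeps the fewest decimal places: 63.8 → 1 decimal place, 0.2619 → 4 decimal places, 0.171 → 3 decimal places; limit is 1.
Rounded to 1 decimal place: 64.2 mm.

64.2 mm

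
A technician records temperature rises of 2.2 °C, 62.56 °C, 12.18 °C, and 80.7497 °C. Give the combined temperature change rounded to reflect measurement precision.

2.2 °C + 62.56 °C + 12.18 °C + 80.7497 °C = 157.6897 °C.
Addition/subtraction keeps the fewest decimal places: 2.2 → 1 decimal place, 62.56 → 2 decimal places, 12.18 → 2 decimal places, 80.7497 → 4 decimal places; limit is 1.
Rounded to 1 decimal place: 157.7 °C.

157.7 °C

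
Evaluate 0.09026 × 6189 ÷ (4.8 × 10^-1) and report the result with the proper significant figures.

1.2 × 10^3

0.09026 × 6189 ÷ (4.8 × 10^-1) = 1163.789875
Multiplication/division keeps the fewest significant figures: 0.09026 → 4 s.f., 6189 → 4 s.f., 4.8 × 10^-1 → 2 s.f.; limit is 2.
Rounded to 2 significant figures: 1.2 × 10^3.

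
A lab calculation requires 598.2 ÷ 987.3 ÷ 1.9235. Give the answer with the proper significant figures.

0.3150

598.2 ÷ 987.3 ÷ 1.9235 = 0.31499603056…
Multiplication/division keeps the fewest significant figures: 598.2 → 4 s.f., 987.3 → 4 s.f., 1.9235 → 5 s.f.; limit is 4.
Rounded to 4 significant figures: 0.3150.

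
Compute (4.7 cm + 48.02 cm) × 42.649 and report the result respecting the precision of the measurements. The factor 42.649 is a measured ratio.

2.25 × 10³ cm

4.7 cm + 48.02 cm = 52.72 cm; the sum is limited to 1 decimal place (3 s.f.).
Carrying full precision, 52.72 × 42.649 = 2248.45528 cm; 42.649 has 5 s.f., so the result keeps min(3, 5) = 3 s.f.
Rounded to 3 significant figures: 2.25 × 10³ cm.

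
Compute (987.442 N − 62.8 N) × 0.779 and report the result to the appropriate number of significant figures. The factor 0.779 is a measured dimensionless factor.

987.442 N − 62.8 N = 924.642 N; the difference is limited to 1 decimal place (4 s.f.).
Carrying full precision, 924.642 × 0.779 = 720.296118 N; 0.779 has 3 s.f., so the result keeps min(4, 3) = 3 s.f.
Rounded to 3 significant figures: 7.20 × 10² N.

7.20 × 10² N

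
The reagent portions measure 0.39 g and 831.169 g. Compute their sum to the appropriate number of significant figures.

831.56 g

0.39 g + 831.169 g = 831.559 g.
Addition/subtraction keeps the fewest decimal places: 0.39 → 2 decimal places, 831.169 → 3 decimal places; limit is 2.
Rounded to 2 decimal places: 831.56 g.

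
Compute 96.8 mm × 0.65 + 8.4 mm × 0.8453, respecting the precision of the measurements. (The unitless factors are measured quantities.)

7.0 × 10^1 mm

96.8 × 0.65 = 62.92 → 63 mm (2 s.f., last digit at the 10^0 place).
8.4 × 0.8453 = 7.10052 → 7.1 mm (2 s.f., last digit at the 10^-1 place).
Sum: 70.02052 mm; keep the coarser place, 10^0.
Result: 7.0 × 10^1 mm.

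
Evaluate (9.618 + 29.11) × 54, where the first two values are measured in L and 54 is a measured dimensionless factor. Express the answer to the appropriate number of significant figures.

9.618 L + 29.11 L = 38.728 L; the sum is limited to 2 decimal places (4 s.f.).
Carrying full precision, 38.728 × 54 = 2091.312 L; 54 has 2 s.f., so the result keeps min(4, 2) = 2 s.f.
Rounded to 2 significant figures: 2.1 × 10^3 L.

2.1 × 10^3 L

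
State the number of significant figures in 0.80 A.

2

0.80: leading zeros are not significant; trailing zeros after a decimal point are significant.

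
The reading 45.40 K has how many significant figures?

45.40: trailing zeros after a decimal point are significant.

4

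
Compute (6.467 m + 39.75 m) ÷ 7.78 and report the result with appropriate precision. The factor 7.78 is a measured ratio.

5.94 m

6.467 m + 39.75 m = 46.217 m; the sum is limited to 2 decimal places (4 s.f.).
Carrying full precision, 46.217 ÷ 7.78 = 5.94048843188… m; 7.78 has 3 s.f., so the result keeps min(4, 3) = 3 s.f.
Rounded to 3 significant figures: 5.94 m.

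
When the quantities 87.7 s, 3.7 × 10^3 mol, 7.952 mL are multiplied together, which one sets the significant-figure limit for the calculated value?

3.7 × 10^3 mol

87.7 s → 3 s.f.; 3.7 × 10^3 mol → 2 s.f.; 7.952 mL → 4 s.f.
The fewest is 2 significant figures, from 3.7 × 10^3 mol.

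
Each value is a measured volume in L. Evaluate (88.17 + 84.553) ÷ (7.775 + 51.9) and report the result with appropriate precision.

2.89

88.17 + 84.553 = 172.723, limited to 2 d.p. → 5 s.f.; 7.775 + 51.9 = 59.675, limited to 1 d.p. → 3 s.f.
Carrying full precision, 172.723 ÷ 59.675 = 2.89439463762…; keep min(5, 3) = 3 s.f.
Rounded to 3 significant figures: 2.89.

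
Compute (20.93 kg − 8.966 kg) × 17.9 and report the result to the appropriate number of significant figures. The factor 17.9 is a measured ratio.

214 kg

20.93 kg − 8.966 kg = 11.964 kg; the difference is limited to 2 decimal places (4 s.f.).
Carrying full precision, 11.964 × 17.9 = 214.1556 kg; 17.9 has 3 s.f., so the result keeps min(4, 3) = 3 s.f.
Rounded to 3 significant figures: 214 kg.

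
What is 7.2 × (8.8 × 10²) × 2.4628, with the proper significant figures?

7.2 × (8.8 × 10²) × 2.4628 = 15604.3008
Multiplication/division keeps the fewest significant figures: 7.2 → 2 s.f., 8.8 × 10² → 2 s.f., 2.4628 → 5 s.f.; limit is 2.
Rounded to 2 significant figures: 1.6 × 10⁴.

1.6 × 10⁴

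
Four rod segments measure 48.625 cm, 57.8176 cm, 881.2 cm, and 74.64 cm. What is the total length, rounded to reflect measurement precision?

1062.3 cm

48.625 cm + 57.8176 cm + 881.2 cm + 74.64 cm = 1062.2826 cm.
Addition/subtraction keeps the fewest decimal places: 48.625 → 3 decimal places, 57.8176 → 4 decimal places, 881.2 → 1 decimal place, 74.64 → 2 decimal places; limit is 1.
Rounded to 1 decimal place: 1062.3 cm.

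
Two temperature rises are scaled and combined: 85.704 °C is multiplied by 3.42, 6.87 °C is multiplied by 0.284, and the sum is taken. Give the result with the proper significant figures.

295 °C

85.704 × 3.42 = 293.10768 → 293 °C (3 s.f., last digit at the 10^0 place).
6.87 × 0.284 = 1.95108 → 1.95 °C (3 s.f., last digit at the 10^-2 place).
Sum: 295.05876 °C; keep the coarser place, 10^0.
Result: 295 °C.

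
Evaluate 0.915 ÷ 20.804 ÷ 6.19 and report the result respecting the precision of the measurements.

0.915 ÷ 20.804 ÷ 6.19 = 0.00710531931383…
Multiplication/division keeps the fewest significant figures: 0.915 → 3 s.f., 20.804 → 5 s.f., 6.19 → 3 s.f.; limit is 3.
Rounded to 3 significant figures: 7.11 × 10⁻³.

7.11 × 10⁻³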